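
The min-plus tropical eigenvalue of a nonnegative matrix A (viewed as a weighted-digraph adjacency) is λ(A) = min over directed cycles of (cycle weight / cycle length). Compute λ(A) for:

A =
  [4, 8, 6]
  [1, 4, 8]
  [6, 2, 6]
λ(A) = 3

Enumerate directed cycles and compute their means (weight / length). Sample:
  cycle 0 → 0: weight = 4, length = 1, mean = 4/1 ≈ 4.000
  cycle 1 → 1: weight = 4, length = 1, mean = 4/1 ≈ 4.000
  cycle 2 → 2: weight = 6, length = 1, mean = 6/1 ≈ 6.000
  cycle 0 → 1 → 0: weight = 9, length = 2, mean = 9/2 ≈ 4.500
  cycle 0 → 2 → 0: weight = 12, length = 2, mean = 12/2 ≈ 6.000
  cycle 1 → 0 → 1: weight = 9, length = 2, mean = 9/2 ≈ 4.500
Minimum mean = 3.000, attained e.g. along the cycle 0 → 2 → 1 → 0 with weight 9 and length 3. So λ(A) = 9/3 = 3.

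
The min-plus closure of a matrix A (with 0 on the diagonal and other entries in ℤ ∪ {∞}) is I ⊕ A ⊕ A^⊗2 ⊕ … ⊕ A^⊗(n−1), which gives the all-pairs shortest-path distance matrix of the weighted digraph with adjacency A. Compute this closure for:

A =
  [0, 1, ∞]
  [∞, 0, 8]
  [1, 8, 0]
Closure =
  [0, 1, 9]
  [9, 0, 8]
  [1, 2, 0]

This is the Floyd-Warshall all-pairs shortest-path computation. For each intermediate vertex k = 0, 1, …, 2, update dist[i][j] ← min(dist[i][j], dist[i][k] + dist[k][j]). The final matrix gives, for each (i, j), the minimum total weight of any directed path from i to j (possibly empty when i = j).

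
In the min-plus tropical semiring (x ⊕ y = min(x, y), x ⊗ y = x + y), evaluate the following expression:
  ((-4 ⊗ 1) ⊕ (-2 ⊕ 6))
((-4 ⊗ 1) ⊕ (-2 ⊕ 6)) = -3

Expand innermost to outermost. Recall ⊕ takes the minimum of its arguments and ⊗ takes their sum. Working out the expression ((-4 ⊗ 1) ⊕ (-2 ⊕ 6)) gives -3.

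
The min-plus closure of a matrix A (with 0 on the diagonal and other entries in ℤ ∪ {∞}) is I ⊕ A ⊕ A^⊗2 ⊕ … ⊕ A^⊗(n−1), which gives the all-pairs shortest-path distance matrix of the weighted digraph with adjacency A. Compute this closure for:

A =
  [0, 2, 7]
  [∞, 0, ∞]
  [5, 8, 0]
Closure =
  [0, 2, 7]
  [∞, 0, ∞]
  [5, 7, 0]

This is the Floyd-Warshall all-pairs shortest-path computation. For each intermediate vertex k = 0, 1, …, 2, update dist[i][j] ← min(dist[i][j], dist[i][k] + dist[k][j]). The final matrix gives, for each (i, j), the minimum total weight of any directed path from i to j (possibly empty when i = j).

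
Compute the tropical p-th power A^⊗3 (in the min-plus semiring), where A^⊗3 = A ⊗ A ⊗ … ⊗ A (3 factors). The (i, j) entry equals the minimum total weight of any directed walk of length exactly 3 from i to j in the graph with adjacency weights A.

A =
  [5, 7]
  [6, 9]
A^⊗3 =
  [15, 17]
  [16, 18]

Each entry (A^⊗3)_ij equals the minimum over all length-3 walks i = v_0 → v_1 → … → v_3 = j of Σ_t A[v_t][v_{t+1}]. For example, for (i, j) = (0, 1) we minimise over 4 possible intermediate vertex sequences; the minimum is 17, attained along the walk 0 → 0 → 0 → 1.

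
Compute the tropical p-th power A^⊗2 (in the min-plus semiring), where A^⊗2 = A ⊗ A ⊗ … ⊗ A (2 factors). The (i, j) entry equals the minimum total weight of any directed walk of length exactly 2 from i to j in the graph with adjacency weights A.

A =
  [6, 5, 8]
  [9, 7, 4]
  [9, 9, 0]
A^⊗2 =
  [12, 11, 8]
  [13, 13, 4]
  [9, 9, 0]

Each entry (A^⊗2)_ij equals the minimum over all length-2 walks i = v_0 → v_1 → … → v_2 = j of Σ_t A[v_t][v_{t+1}]. For example, for (i, j) = (0, 2) we minimise over 3 possible intermediate vertex sequences; the minimum is 8, attained along the walk 0 → 2 → 2.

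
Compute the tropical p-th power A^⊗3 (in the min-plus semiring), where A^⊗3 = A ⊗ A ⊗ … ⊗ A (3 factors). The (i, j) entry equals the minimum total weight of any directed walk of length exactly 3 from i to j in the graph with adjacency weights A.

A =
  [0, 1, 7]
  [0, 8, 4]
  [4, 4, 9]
A^⊗3 =
  [0, 1, 5]
  [0, 1, 5]
  [4, 5, 9]

Each entry (A^⊗3)_ij equals the minimum over all length-3 walks i = v_0 → v_1 → … → v_3 = j of Σ_t A[v_t][v_{t+1}]. For example, for (i, j) = (0, 2) we minimise over 9 possible intermediate vertex sequences; the minimum is 5, attained along the walk 0 → 0 → 1 → 2.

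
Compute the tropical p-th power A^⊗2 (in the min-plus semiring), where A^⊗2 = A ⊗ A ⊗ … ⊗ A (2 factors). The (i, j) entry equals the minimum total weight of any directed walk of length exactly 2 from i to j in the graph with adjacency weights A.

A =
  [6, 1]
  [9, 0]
A^⊗2 =
  [10, 1]
  [9, 0]

Each entry (A^⊗2)_ij equals the minimum over all length-2 walks i = v_0 → v_1 → … → v_2 = j of Σ_t A[v_t][v_{t+1}]. For example, for (i, j) = (0, 1) we minimise over 2 possible intermediate vertex sequences; the minimum is 1, attained along the walk 0 → 1 → 1.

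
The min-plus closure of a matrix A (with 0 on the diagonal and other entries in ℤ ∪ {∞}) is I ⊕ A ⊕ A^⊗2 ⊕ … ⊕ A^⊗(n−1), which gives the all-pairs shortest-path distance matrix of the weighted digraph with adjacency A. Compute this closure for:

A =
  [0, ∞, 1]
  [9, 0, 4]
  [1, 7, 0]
Closure =
  [0, 8, 1]
  [5, 0, 4]
  [1, 7, 0]

This is the Floyd-Warshall all-pairs shortest-path computation. For each intermediate vertex k = 0, 1, …, 2, update dist[i][j] ← min(dist[i][j], dist[i][k] + dist[k][j]). The final matrix gives, for each (i, j), the minimum total weight of any directed path from i to j (possibly empty when i = j).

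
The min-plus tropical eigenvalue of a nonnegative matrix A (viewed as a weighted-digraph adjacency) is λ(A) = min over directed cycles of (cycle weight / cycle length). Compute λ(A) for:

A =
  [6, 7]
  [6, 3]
λ(A) = 3

Enumerate directed cycles and compute their means (weight / length). Sample:
  cycle 0 → 0: weight = 6, length = 1, mean = 6/1 ≈ 6.000
  cycle 1 → 1: weight = 3, length = 1, mean = 3/1 ≈ 3.000
  cycle 0 → 1 → 0: weight = 13, length = 2, mean = 13/2 ≈ 6.500
  cycle 1 → 0 → 1: weight = 13, length = 2, mean = 13/2 ≈ 6.500
Minimum mean = 3.000, attained e.g. along the cycle 1 → 1 with weight 3 and length 1. So λ(A) = 3/1 = 3.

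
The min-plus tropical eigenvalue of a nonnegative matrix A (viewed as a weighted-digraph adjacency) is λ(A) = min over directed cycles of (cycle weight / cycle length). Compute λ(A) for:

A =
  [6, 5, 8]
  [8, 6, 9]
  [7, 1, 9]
λ(A) = 5

Enumerate directed cycles and compute their means (weight / length). Sample:
  cycle 0 → 0: weight = 6, length = 1, mean = 6/1 ≈ 6.000
  cycle 1 → 1: weight = 6, length = 1, mean = 6/1 ≈ 6.000
  cycle 2 → 2: weight = 9, length = 1, mean = 9/1 ≈ 9.000
  cycle 0 → 1 → 0: weight = 13, length = 2, mean = 13/2 ≈ 6.500
  cycle 0 → 2 → 0: weight = 15, length = 2, mean = 15/2 ≈ 7.500
  cycle 1 → 0 → 1: weight = 13, length = 2, mean = 13/2 ≈ 6.500
Minimum mean = 5.000, attained e.g. along the cycle 1 → 2 → 1 with weight 10 and length 2. So λ(A) = 10/2 = 5.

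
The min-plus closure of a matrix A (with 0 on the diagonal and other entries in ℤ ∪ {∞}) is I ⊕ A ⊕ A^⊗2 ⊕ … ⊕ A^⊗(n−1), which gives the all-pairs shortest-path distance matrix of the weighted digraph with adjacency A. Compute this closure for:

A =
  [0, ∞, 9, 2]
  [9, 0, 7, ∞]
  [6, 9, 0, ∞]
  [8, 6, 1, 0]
Closure =
  [0, 8, 3, 2]
  [9, 0, 7, 11]
  [6, 9, 0, 8]
  [7, 6, 1, 0]

This is the Floyd-Warshall all-pairs shortest-path computation. For each intermediate vertex k = 0, 1, …, 3, update dist[i][j] ← min(dist[i][j], dist[i][k] + dist[k][j]). The final matrix gives, for each (i, j), the minimum total weight of any directed path from i to j (possibly empty when i = j).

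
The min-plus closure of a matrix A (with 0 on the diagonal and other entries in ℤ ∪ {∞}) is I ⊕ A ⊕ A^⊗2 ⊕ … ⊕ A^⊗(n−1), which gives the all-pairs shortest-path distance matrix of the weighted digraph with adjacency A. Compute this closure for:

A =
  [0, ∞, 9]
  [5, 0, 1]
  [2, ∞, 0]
Closure =
  [0, ∞, 9]
  [3, 0, 1]
  [2, ∞, 0]

This is the Floyd-Warshall all-pairs shortest-path computation. For each intermediate vertex k = 0, 1, …, 2, update dist[i][j] ← min(dist[i][j], dist[i][k] + dist[k][j]). The final matrix gives, for each (i, j), the minimum total weight of any directed path from i to j (possibly empty when i = j).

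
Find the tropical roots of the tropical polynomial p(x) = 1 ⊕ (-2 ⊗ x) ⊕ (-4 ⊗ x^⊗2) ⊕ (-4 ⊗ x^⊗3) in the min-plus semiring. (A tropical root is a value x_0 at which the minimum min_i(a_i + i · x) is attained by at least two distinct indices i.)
Roots: {0, 2, 3}

Each tropical root is a break point of the lower envelope of the lines y = a_i + i · x (there are 4 lines, with slopes 0, 1, ..., 3). Only the lines that attain the minimum somewhere contribute to roots; other lines are dominated. Here the surviving (envelope) indices are i = 3, i = 2, i = 1, i = 0.
Intersections between consecutive envelope lines give the roots: for adjacent envelope indices i < j the intersection is x = (a_i − a_j) / (j − i). Reading off the sorted break points: {0, 2, 3}.
Verification: at each break x_0, at least two indices attain the minimum of min_i(a_i + i · x_0).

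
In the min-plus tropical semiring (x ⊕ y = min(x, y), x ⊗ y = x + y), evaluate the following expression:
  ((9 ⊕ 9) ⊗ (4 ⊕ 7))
((9 ⊕ 9) ⊗ (4 ⊕ 7)) = 13

Expand innermost to outermost. Recall ⊕ takes the minimum of its arguments and ⊗ takes their sum. Working out the expression ((9 ⊕ 9) ⊗ (4 ⊕ 7)) gives 13.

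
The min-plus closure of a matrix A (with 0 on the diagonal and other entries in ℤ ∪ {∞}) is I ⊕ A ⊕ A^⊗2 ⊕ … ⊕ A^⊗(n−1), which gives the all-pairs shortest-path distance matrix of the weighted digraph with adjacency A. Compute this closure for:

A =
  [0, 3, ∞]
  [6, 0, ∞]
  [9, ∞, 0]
Closure =
  [0, 3, ∞]
  [6, 0, ∞]
  [9, 12, 0]

This is the Floyd-Warshall all-pairs shortest-path computation. For each intermediate vertex k = 0, 1, …, 2, update dist[i][j] ← min(dist[i][j], dist[i][k] + dist[k][j]). The final matrix gives, for each (i, j), the minimum total weight of any directed path from i to j (possibly empty when i = j).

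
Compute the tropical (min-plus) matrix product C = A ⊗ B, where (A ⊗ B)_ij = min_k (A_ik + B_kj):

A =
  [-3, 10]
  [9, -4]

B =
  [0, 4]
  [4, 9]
A ⊗ B =
  [-3, 1]
  [0, 5]

Apply the min-plus product entry-by-entry:
  C[0][0] = min over k of (A[0][0] + B[0][0] = -3 + 0 = -3, A[0][1] + B[1][0] = 10 + 4 = 14) = -3 (attained at k = 0)
  C[0][1] = min over k of (A[0][0] + B[0][1] = -3 + 4 = 1, A[0][1] + B[1][1] = 10 + 9 = 19) = 1 (attained at k = 0)
  C[1][0] = min over k of (A[1][0] + B[0][0] = 9 + 0 = 9, A[1][1] + B[1][0] = -4 + 4 = 0) = 0 (attained at k = 1)
  C[1][1] = min over k of (A[1][0] + B[0][1] = 9 + 4 = 13, A[1][1] + B[1][1] = -4 + 9 = 5) = 5 (attained at k = 1)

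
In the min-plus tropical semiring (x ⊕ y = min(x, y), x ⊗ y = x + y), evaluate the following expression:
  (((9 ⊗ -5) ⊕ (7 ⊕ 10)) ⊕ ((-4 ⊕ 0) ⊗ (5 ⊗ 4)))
(((9 ⊗ -5) ⊕ (7 ⊕ 10)) ⊕ ((-4 ⊕ 0) ⊗ (5 ⊗ 4))) = 4

Expand innermost to outermost. Recall ⊕ takes the minimum of its arguments and ⊗ takes their sum. Working out the expression (((9 ⊗ -5) ⊕ (7 ⊕ 10)) ⊕ ((-4 ⊕ 0) ⊗ (5 ⊗ 4))) gives 4.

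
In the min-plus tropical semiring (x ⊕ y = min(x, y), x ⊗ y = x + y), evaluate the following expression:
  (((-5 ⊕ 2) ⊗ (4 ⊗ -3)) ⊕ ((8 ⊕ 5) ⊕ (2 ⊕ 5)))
(((-5 ⊕ 2) ⊗ (4 ⊗ -3)) ⊕ ((8 ⊕ 5) ⊕ (2 ⊕ 5))) = -4

Expand innermost to outermost. Recall ⊕ takes the minimum of its arguments and ⊗ takes their sum. Working out the expression (((-5 ⊕ 2) ⊗ (4 ⊗ -3)) ⊕ ((8 ⊕ 5) ⊕ (2 ⊕ 5))) gives -4.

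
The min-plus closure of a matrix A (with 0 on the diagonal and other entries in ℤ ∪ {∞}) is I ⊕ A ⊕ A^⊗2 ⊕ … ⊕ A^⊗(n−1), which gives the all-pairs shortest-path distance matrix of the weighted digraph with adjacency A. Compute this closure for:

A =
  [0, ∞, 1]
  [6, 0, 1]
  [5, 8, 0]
Closure =
  [0, 9, 1]
  [6, 0, 1]
  [5, 8, 0]

This is the Floyd-Warshall all-pairs shortest-path computation. For each intermediate vertex k = 0, 1, …, 2, update dist[i][j] ← min(dist[i][j], dist[i][k] + dist[k][j]). The final matrix gives, for each (i, j), the minimum total weight of any directed path from i to j (possibly empty when i = j).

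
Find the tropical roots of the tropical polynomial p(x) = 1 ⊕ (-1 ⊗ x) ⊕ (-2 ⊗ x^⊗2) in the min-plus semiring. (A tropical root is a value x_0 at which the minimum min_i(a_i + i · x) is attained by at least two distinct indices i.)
Roots: {1, 2}

Each tropical root is a break point of the lower envelope of the lines y = a_i + i · x (there are 3 lines, with slopes 0, 1, ..., 2). Only the lines that attain the minimum somewhere contribute to roots; other lines are dominated. Here the surviving (envelope) indices are i = 2, i = 1, i = 0.
Intersections between consecutive envelope lines give the roots: for adjacent envelope indices i < j the intersection is x = (a_i − a_j) / (j − i). Reading off the sorted break points: {1, 2}.
Verification: at each break x_0, at least two indices attain the minimum of min_i(a_i + i · x_0).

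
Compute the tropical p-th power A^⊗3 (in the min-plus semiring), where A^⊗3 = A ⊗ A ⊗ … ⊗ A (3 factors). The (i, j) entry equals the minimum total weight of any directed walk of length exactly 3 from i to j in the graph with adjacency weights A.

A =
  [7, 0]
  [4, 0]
A^⊗3 =
  [4, 0]
  [4, 0]

Each entry (A^⊗3)_ij equals the minimum over all length-3 walks i = v_0 → v_1 → … → v_3 = j of Σ_t A[v_t][v_{t+1}]. For example, for (i, j) = (0, 1) we minimise over 4 possible intermediate vertex sequences; the minimum is 0, attained along the walk 0 → 1 → 1 → 1.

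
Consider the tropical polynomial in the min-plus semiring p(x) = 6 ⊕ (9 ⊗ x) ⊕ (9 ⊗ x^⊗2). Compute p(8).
p(8) = 6

A tropical monomial a ⊗ x^⊗i evaluates to a + i · x. Evaluating each term at x = 8:
  Term 0 contributes 6 + 0 · 8 = 6
  Term 1 contributes 9 + 1 · 8 = 17
  Term 2 contributes 9 + 2 · 8 = 25
p(8) = ⊕ of these = min[6, 17, 25] = 6.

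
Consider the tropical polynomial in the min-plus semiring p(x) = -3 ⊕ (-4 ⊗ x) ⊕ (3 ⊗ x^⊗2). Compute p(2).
p(2) = -3

A tropical monomial a ⊗ x^⊗i evaluates to a + i · x. Evaluating each term at x = 2:
  Term 0 contributes -3 + 0 · 2 = -3
  Term 1 contributes -4 + 1 · 2 = -2
  Term 2 contributes 3 + 2 · 2 = 7
p(2) = ⊕ of these = min[-3, -2, 7] = -3.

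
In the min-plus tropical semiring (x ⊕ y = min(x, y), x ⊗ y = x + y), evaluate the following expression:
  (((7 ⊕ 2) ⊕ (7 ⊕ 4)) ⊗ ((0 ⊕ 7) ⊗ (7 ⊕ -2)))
(((7 ⊕ 2) ⊕ (7 ⊕ 4)) ⊗ ((0 ⊕ 7) ⊗ (7 ⊕ -2))) = 0

Expand innermost to outermost. Recall ⊕ takes the minimum of its arguments and ⊗ takes their sum. Working out the expression (((7 ⊕ 2) ⊕ (7 ⊕ 4)) ⊗ ((0 ⊕ 7) ⊗ (7 ⊕ -2))) gives 0.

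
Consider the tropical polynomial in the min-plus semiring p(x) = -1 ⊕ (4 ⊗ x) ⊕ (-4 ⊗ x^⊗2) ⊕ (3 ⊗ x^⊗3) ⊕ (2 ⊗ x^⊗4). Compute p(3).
p(3) = -1

A tropical monomial a ⊗ x^⊗i evaluates to a + i · x. Evaluating each term at x = 3:
  Term 0 contributes -1 + 0 · 3 = -1
  Term 1 contributes 4 + 1 · 3 = 7
  Term 2 contributes -4 + 2 · 3 = 2
  Term 3 contributes 3 + 3 · 3 = 12
  Term 4 contributes 2 + 4 · 3 = 14
p(3) = ⊕ of these = min[-1, 7, 2, 12, 14] = -1.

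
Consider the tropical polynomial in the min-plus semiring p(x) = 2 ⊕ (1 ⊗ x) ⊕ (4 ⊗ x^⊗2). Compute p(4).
p(4) = 2

A tropical monomial a ⊗ x^⊗i evaluates to a + i · x. Evaluating each term at x = 4:
  Term 0 contributes 2 + 0 · 4 = 2
  Term 1 contributes 1 + 1 · 4 = 5
  Term 2 contributes 4 + 2 · 4 = 12
p(4) = ⊕ of these = min[2, 5, 12] = 2.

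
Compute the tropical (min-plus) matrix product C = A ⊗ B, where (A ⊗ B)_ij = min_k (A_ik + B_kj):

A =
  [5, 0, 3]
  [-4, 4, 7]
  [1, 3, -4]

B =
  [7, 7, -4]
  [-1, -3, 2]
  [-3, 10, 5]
A ⊗ B =
  [-1, -3, 1]
  [3, 1, -8]
  [-7, 0, -3]

Apply the min-plus product entry-by-entry:
  C[0][0] = min over k of (A[0][0] + B[0][0] = 5 + 7 = 12, A[0][1] + B[1][0] = 0 + -1 = -1, A[0][2] + B[2][0] = 3 + -3 = 0) = -1 (attained at k = 1)
  C[0][1] = min over k of (A[0][0] + B[0][1] = 5 + 7 = 12, A[0][1] + B[1][1] = 0 + -3 = -3, A[0][2] + B[2][1] = 3 + 10 = 13) = -3 (attained at k = 1)
  C[0][2] = min over k of (A[0][0] + B[0][2] = 5 + -4 = 1, A[0][1] + B[1][2] = 0 + 2 = 2, A[0][2] + B[2][2] = 3 + 5 = 8) = 1 (attained at k = 0)
  C[1][0] = min over k of (A[1][0] + B[0][0] = -4 + 7 = 3, A[1][1] + B[1][0] = 4 + -1 = 3, A[1][2] + B[2][0] = 7 + -3 = 4) = 3 (attained at k = 0)
  C[1][1] = min over k of (A[1][0] + B[0][1] = -4 + 7 = 3, A[1][1] + B[1][1] = 4 + -3 = 1, A[1][2] + B[2][1] = 7 + 10 = 17) = 1 (attained at k = 1)
  C[1][2] = min over k of (A[1][0] + B[0][2] = -4 + -4 = -8, A[1][1] + B[1][2] = 4 + 2 = 6, A[1][2] + B[2][2] = 7 + 5 = 12) = -8 (attained at k = 0)
  C[2][0] = min over k of (A[2][0] + B[0][0] = 1 + 7 = 8, A[2][1] + B[1][0] = 3 + -1 = 2, A[2][2] + B[2][0] = -4 + -3 = -7) = -7 (attained at k = 2)
  C[2][1] = min over k of (A[2][0] + B[0][1] = 1 + 7 = 8, A[2][1] + B[1][1] = 3 + -3 = 0, A[2][2] + B[2][1] = -4 + 10 = 6) = 0 (attained at k = 1)
  C[2][2] = min over k of (A[2][0] + B[0][2] = 1 + -4 = -3, A[2][1] + B[1][2] = 3 + 2 = 5, A[2][2] + B[2][2] = -4 + 5 = 1) = -3 (attained at k = 0)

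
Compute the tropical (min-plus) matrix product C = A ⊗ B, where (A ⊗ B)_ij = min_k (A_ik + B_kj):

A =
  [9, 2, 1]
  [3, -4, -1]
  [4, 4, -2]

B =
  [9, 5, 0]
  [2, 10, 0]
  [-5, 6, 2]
A ⊗ B =
  [-4, 7, 2]
  [-6, 5, -4]
  [-7, 4, 0]

Apply the min-plus product entry-by-entry:
  C[0][0] = min over k of (A[0][0] + B[0][0] = 9 + 9 = 18, A[0][1] + B[1][0] = 2 + 2 = 4, A[0][2] + B[2][0] = 1 + -5 = -4) = -4 (attained at k = 2)
  C[0][1] = min over k of (A[0][0] + B[0][1] = 9 + 5 = 14, A[0][1] + B[1][1] = 2 + 10 = 12, A[0][2] + B[2][1] = 1 + 6 = 7) = 7 (attained at k = 2)
  C[0][2] = min over k of (A[0][0] + B[0][2] = 9 + 0 = 9, A[0][1] + B[1][2] = 2 + 0 = 2, A[0][2] + B[2][2] = 1 + 2 = 3) = 2 (attained at k = 1)
  C[1][0] = min over k of (A[1][0] + B[0][0] = 3 + 9 = 12, A[1][1] + B[1][0] = -4 + 2 = -2, A[1][2] + B[2][0] = -1 + -5 = -6) = -6 (attained at k = 2)
  C[1][1] = min over k of (A[1][0] + B[0][1] = 3 + 5 = 8, A[1][1] + B[1][1] = -4 + 10 = 6, A[1][2] + B[2][1] = -1 + 6 = 5) = 5 (attained at k = 2)
  C[1][2] = min over k of (A[1][0] + B[0][2] = 3 + 0 = 3, A[1][1] + B[1][2] = -4 + 0 = -4, A[1][2] + B[2][2] = -1 + 2 = 1) = -4 (attained at k = 1)
  C[2][0] = min over k of (A[2][0] + B[0][0] = 4 + 9 = 13, A[2][1] + B[1][0] = 4 + 2 = 6, A[2][2] + B[2][0] = -2 + -5 = -7) = -7 (attained at k = 2)
  C[2][1] = min over k of (A[2][0] + B[0][1] = 4 + 5 = 9, A[2][1] + B[1][1] = 4 + 10 = 14, A[2][2] + B[2][1] = -2 + 6 = 4) = 4 (attained at k = 2)
  C[2][2] = min over k of (A[2][0] + B[0][2] = 4 + 0 = 4, A[2][1] + B[1][2] = 4 + 0 = 4, A[2][2] + B[2][2] = -2 + 2 = 0) = 0 (attained at k = 2)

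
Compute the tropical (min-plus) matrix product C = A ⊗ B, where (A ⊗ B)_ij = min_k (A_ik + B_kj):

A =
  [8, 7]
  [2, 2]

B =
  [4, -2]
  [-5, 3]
A ⊗ B =
  [2, 6]
  [-3, 0]

Apply the min-plus product entry-by-entry:
  C[0][0] = min over k of (A[0][0] + B[0][0] = 8 + 4 = 12, A[0][1] + B[1][0] = 7 + -5 = 2) = 2 (attained at k = 1)
  C[0][1] = min over k of (A[0][0] + B[0][1] = 8 + -2 = 6, A[0][1] + B[1][1] = 7 + 3 = 10) = 6 (attained at k = 0)
  C[1][0] = min over k of (A[1][0] + B[0][0] = 2 + 4 = 6, A[1][1] + B[1][0] = 2 + -5 = -3) = -3 (attained at k = 1)
  C[1][1] = min over k of (A[1][0] + B[0][1] = 2 + -2 = 0, A[1][1] + B[1][1] = 2 + 3 = 5) = 0 (attained at k = 0)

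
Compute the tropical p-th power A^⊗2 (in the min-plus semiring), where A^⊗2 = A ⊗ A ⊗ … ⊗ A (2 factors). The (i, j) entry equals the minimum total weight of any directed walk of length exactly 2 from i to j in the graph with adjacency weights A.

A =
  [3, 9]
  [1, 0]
A^⊗2 =
  [6, 9]
  [1, 0]

Each entry (A^⊗2)_ij equals the minimum over all length-2 walks i = v_0 → v_1 → … → v_2 = j of Σ_t A[v_t][v_{t+1}]. For example, for (i, j) = (0, 1) we minimise over 2 possible intermediate vertex sequences; the minimum is 9, attained along the walk 0 → 1 → 1.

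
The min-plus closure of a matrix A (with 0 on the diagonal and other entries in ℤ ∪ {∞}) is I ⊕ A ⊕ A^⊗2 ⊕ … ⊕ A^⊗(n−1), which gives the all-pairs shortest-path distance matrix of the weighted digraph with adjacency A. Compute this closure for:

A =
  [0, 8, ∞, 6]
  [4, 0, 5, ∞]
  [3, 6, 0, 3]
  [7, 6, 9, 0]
Closure =
  [0, 8, 13, 6]
  [4, 0, 5, 8]
  [3, 6, 0, 3]
  [7, 6, 9, 0]

This is the Floyd-Warshall all-pairs shortest-path computation. For each intermediate vertex k = 0, 1, …, 3, update dist[i][j] ← min(dist[i][j], dist[i][k] + dist[k][j]). The final matrix gives, for each (i, j), the minimum total weight of any directed path from i to j (possibly empty when i = j).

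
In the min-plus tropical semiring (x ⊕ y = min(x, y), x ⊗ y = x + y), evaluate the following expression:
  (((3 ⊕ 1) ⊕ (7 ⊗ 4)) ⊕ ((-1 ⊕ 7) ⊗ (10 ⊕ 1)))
(((3 ⊕ 1) ⊕ (7 ⊗ 4)) ⊕ ((-1 ⊕ 7) ⊗ (10 ⊕ 1))) = 0

Expand innermost to outermost. Recall ⊕ takes the minimum of its arguments and ⊗ takes their sum. Working out the expression (((3 ⊕ 1) ⊕ (7 ⊗ 4)) ⊕ ((-1 ⊕ 7) ⊗ (10 ⊕ 1))) gives 0.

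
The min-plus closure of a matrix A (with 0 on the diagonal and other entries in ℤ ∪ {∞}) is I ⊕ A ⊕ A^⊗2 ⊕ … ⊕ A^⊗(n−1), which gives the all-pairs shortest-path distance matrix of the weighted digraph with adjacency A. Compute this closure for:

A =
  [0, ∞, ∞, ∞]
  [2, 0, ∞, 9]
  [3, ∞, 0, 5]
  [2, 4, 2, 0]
Closure =
  [0, ∞, ∞, ∞]
  [2, 0, 11, 9]
  [3, 9, 0, 5]
  [2, 4, 2, 0]

This is the Floyd-Warshall all-pairs shortest-path computation. For each intermediate vertex k = 0, 1, …, 3, update dist[i][j] ← min(dist[i][j], dist[i][k] + dist[k][j]). The final matrix gives, for each (i, j), the minimum total weight of any directed path from i to j (possibly empty when i = j).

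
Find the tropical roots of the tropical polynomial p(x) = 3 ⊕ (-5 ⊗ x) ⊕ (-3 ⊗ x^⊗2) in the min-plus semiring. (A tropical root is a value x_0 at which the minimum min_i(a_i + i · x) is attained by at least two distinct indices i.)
Roots: {-2, 8}

Each tropical root is a break point of the lower envelope of the lines y = a_i + i · x (there are 3 lines, with slopes 0, 1, ..., 2). Only the lines that attain the minimum somewhere contribute to roots; other lines are dominated. Here the surviving (envelope) indices are i = 2, i = 1, i = 0.
Intersections between consecutive envelope lines give the roots: for adjacent envelope indices i < j the intersection is x = (a_i − a_j) / (j − i). Reading off the sorted break points: {-2, 8}.
Verification: at each break x_0, at least two indices attain the minimum of min_i(a_i + i · x_0).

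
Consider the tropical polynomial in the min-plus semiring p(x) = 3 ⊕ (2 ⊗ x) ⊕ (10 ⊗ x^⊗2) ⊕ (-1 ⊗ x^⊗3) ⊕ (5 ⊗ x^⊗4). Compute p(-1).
p(-1) = -4

A tropical monomial a ⊗ x^⊗i evaluates to a + i · x. Evaluating each term at x = -1:
  Term 0 contributes 3 + 0 · -1 = 3
  Term 1 contributes 2 + 1 · -1 = 1
  Term 2 contributes 10 + 2 · -1 = 8
  Term 3 contributes -1 + 3 · -1 = -4
  Term 4 contributes 5 + 4 · -1 = 1
p(-1) = ⊕ of these = min[3, 1, 8, -4, 1] = -4.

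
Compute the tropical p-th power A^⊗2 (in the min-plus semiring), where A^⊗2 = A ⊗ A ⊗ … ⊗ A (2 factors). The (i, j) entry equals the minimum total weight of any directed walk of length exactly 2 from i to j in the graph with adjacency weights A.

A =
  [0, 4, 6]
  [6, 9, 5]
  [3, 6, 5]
A^⊗2 =
  [0, 4, 6]
  [6, 10, 10]
  [3, 7, 9]

Each entry (A^⊗2)_ij equals the minimum over all length-2 walks i = v_0 → v_1 → … → v_2 = j of Σ_t A[v_t][v_{t+1}]. For example, for (i, j) = (0, 2) we minimise over 3 possible intermediate vertex sequences; the minimum is 6, attained along the walk 0 → 0 → 2.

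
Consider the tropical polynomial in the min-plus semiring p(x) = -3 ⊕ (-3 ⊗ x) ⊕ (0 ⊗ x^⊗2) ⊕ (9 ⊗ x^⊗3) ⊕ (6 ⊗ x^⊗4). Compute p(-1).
p(-1) = -4

A tropical monomial a ⊗ x^⊗i evaluates to a + i · x. Evaluating each term at x = -1:
  Term 0 contributes -3 + 0 · -1 = -3
  Term 1 contributes -3 + 1 · -1 = -4
  Term 2 contributes 0 + 2 · -1 = -2
  Term 3 contributes 9 + 3 · -1 = 6
  Term 4 contributes 6 + 4 · -1 = 2
p(-1) = ⊕ of these = min[-3, -4, -2, 6, 2] = -4.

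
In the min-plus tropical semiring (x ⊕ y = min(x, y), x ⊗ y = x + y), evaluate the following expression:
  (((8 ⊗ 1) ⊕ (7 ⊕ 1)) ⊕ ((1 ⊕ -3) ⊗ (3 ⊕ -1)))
(((8 ⊗ 1) ⊕ (7 ⊕ 1)) ⊕ ((1 ⊕ -3) ⊗ (3 ⊕ -1))) = -4

Expand innermost to outermost. Recall ⊕ takes the minimum of its arguments and ⊗ takes their sum. Working out the expression (((8 ⊗ 1) ⊕ (7 ⊕ 1)) ⊕ ((1 ⊕ -3) ⊗ (3 ⊕ -1))) gives -4.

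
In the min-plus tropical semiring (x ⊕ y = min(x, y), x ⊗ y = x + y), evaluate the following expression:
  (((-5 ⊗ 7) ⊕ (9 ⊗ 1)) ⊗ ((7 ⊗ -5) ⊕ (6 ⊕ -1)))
(((-5 ⊗ 7) ⊕ (9 ⊗ 1)) ⊗ ((7 ⊗ -5) ⊕ (6 ⊕ -1))) = 1

Expand innermost to outermost. Recall ⊕ takes the minimum of its arguments and ⊗ takes their sum. Working out the expression (((-5 ⊗ 7) ⊕ (9 ⊗ 1)) ⊗ ((7 ⊗ -5) ⊕ (6 ⊕ -1))) gives 1.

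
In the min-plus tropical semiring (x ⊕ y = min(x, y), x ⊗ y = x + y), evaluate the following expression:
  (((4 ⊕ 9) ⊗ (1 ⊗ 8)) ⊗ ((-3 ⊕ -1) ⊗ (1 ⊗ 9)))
(((4 ⊕ 9) ⊗ (1 ⊗ 8)) ⊗ ((-3 ⊕ -1) ⊗ (1 ⊗ 9))) = 20

Expand innermost to outermost. Recall ⊕ takes the minimum of its arguments and ⊗ takes their sum. Working out the expression (((4 ⊕ 9) ⊗ (1 ⊗ 8)) ⊗ ((-3 ⊕ -1) ⊗ (1 ⊗ 9))) gives 20.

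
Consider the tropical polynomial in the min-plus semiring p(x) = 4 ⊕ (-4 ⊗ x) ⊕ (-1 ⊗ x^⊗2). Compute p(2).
p(2) = -2

A tropical monomial a ⊗ x^⊗i evaluates to a + i · x. Evaluating each term at x = 2:
  Term 0 contributes 4 + 0 · 2 = 4
  Term 1 contributes -4 + 1 · 2 = -2
  Term 2 contributes -1 + 2 · 2 = 3
p(2) = ⊕ of these = min[4, -2, 3] = -2.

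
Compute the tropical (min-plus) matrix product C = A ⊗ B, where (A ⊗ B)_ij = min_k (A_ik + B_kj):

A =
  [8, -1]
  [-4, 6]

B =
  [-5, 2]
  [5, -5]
A ⊗ B =
  [3, -6]
  [-9, -2]

Apply the min-plus product entry-by-entry:
  C[0][0] = min over k of (A[0][0] + B[0][0] = 8 + -5 = 3, A[0][1] + B[1][0] = -1 + 5 = 4) = 3 (attained at k = 0)
  C[0][1] = min over k of (A[0][0] + B[0][1] = 8 + 2 = 10, A[0][1] + B[1][1] = -1 + -5 = -6) = -6 (attained at k = 1)
  C[1][0] = min over k of (A[1][0] + B[0][0] = -4 + -5 = -9, A[1][1] + B[1][0] = 6 + 5 = 11) = -9 (attained at k = 0)
  C[1][1] = min over k of (A[1][0] + B[0][1] = -4 + 2 = -2, A[1][1] + B[1][1] = 6 + -5 = 1) = -2 (attained at k = 0)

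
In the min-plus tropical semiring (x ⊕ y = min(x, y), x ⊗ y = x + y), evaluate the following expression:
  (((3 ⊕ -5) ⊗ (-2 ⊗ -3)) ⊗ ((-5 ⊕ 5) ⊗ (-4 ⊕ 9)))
(((3 ⊕ -5) ⊗ (-2 ⊗ -3)) ⊗ ((-5 ⊕ 5) ⊗ (-4 ⊕ 9))) = -19

Expand innermost to outermost. Recall ⊕ takes the minimum of its arguments and ⊗ takes their sum. Working out the expression (((3 ⊕ -5) ⊗ (-2 ⊗ -3)) ⊗ ((-5 ⊕ 5) ⊗ (-4 ⊕ 9))) gives -19.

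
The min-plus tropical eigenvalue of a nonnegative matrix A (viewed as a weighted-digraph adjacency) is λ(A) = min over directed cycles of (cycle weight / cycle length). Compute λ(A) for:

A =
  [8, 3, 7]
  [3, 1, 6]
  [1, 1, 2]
λ(A) = 1

Enumerate directed cycles and compute their means (weight / length). Sample:
  cycle 0 → 0: weight = 8, length = 1, mean = 8/1 ≈ 8.000
  cycle 1 → 1: weight = 1, length = 1, mean = 1/1 ≈ 1.000
  cycle 2 → 2: weight = 2, length = 1, mean = 2/1 ≈ 2.000
  cycle 0 → 1 → 0: weight = 6, length = 2, mean = 6/2 ≈ 3.000
  cycle 0 → 2 → 0: weight = 8, length = 2, mean = 8/2 ≈ 4.000
  cycle 1 → 0 → 1: weight = 6, length = 2, mean = 6/2 ≈ 3.000
Minimum mean = 1.000, attained e.g. along the cycle 1 → 1 with weight 1 and length 1. So λ(A) = 1/1 = 1.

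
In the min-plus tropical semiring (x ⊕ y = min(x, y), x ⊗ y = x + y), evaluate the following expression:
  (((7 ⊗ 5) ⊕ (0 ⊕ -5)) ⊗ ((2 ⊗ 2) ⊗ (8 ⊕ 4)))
(((7 ⊗ 5) ⊕ (0 ⊕ -5)) ⊗ ((2 ⊗ 2) ⊗ (8 ⊕ 4))) = 3

Expand innermost to outermost. Recall ⊕ takes the minimum of its arguments and ⊗ takes their sum. Working out the expression (((7 ⊗ 5) ⊕ (0 ⊕ -5)) ⊗ ((2 ⊗ 2) ⊗ (8 ⊕ 4))) gives 3.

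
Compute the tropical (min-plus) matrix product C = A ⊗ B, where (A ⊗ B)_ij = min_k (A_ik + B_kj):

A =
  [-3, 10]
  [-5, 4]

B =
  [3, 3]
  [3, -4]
A ⊗ B =
  [0, 0]
  [-2, -2]

Apply the min-plus product entry-by-entry:
  C[0][0] = min over k of (A[0][0] + B[0][0] = -3 + 3 = 0, A[0][1] + B[1][0] = 10 + 3 = 13) = 0 (attained at k = 0)
  C[0][1] = min over k of (A[0][0] + B[0][1] = -3 + 3 = 0, A[0][1] + B[1][1] = 10 + -4 = 6) = 0 (attained at k = 0)
  C[1][0] = min over k of (A[1][0] + B[0][0] = -5 + 3 = -2, A[1][1] + B[1][0] = 4 + 3 = 7) = -2 (attained at k = 0)
  C[1][1] = min over k of (A[1][0] + B[0][1] = -5 + 3 = -2, A[1][1] + B[1][1] = 4 + -4 = 0) = -2 (attained at k = 0)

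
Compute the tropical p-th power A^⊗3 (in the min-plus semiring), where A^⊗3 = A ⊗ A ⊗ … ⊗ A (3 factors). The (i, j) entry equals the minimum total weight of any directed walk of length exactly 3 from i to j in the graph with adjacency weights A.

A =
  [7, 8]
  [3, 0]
A^⊗3 =
  [11, 8]
  [3, 0]

Each entry (A^⊗3)_ij equals the minimum over all length-3 walks i = v_0 → v_1 → … → v_3 = j of Σ_t A[v_t][v_{t+1}]. For example, for (i, j) = (0, 1) we minimise over 4 possible intermediate vertex sequences; the minimum is 8, attained along the walk 0 → 1 → 1 → 1.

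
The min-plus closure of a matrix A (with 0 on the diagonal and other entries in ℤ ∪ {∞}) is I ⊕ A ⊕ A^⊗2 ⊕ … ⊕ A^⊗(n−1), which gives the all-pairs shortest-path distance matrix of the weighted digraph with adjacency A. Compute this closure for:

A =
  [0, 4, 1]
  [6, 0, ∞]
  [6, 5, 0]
Closure =
  [0, 4, 1]
  [6, 0, 7]
  [6, 5, 0]

This is the Floyd-Warshall all-pairs shortest-path computation. For each intermediate vertex k = 0, 1, …, 2, update dist[i][j] ← min(dist[i][j], dist[i][k] + dist[k][j]). The final matrix gives, for each (i, j), the minimum total weight of any directed path from i to j (possibly empty when i = j).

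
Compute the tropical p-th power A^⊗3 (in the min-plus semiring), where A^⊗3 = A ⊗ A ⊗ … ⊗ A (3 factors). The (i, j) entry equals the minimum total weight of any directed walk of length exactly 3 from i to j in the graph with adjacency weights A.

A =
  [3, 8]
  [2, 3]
A^⊗3 =
  [9, 14]
  [8, 9]

Each entry (A^⊗3)_ij equals the minimum over all length-3 walks i = v_0 → v_1 → … → v_3 = j of Σ_t A[v_t][v_{t+1}]. For example, for (i, j) = (0, 1) we minimise over 4 possible intermediate vertex sequences; the minimum is 14, attained along the walk 0 → 0 → 0 → 1.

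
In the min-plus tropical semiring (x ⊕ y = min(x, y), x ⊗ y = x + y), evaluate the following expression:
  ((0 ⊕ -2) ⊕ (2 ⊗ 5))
((0 ⊕ -2) ⊕ (2 ⊗ 5)) = -2

Expand innermost to outermost. Recall ⊕ takes the minimum of its arguments and ⊗ takes their sum. Working out the expression ((0 ⊕ -2) ⊕ (2 ⊗ 5)) gives -2.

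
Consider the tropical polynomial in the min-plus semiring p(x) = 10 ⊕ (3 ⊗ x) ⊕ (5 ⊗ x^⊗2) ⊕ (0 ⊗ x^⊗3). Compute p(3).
p(3) = 6

A tropical monomial a ⊗ x^⊗i evaluates to a + i · x. Evaluating each term at x = 3:
  Term 0 contributes 10 + 0 · 3 = 10
  Term 1 contributes 3 + 1 · 3 = 6
  Term 2 contributes 5 + 2 · 3 = 11
  Term 3 contributes 0 + 3 · 3 = 9
p(3) = ⊕ of these = min[10, 6, 11, 9] = 6.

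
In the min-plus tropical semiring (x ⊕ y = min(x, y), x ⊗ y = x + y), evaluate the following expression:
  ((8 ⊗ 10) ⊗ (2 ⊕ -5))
((8 ⊗ 10) ⊗ (2 ⊕ -5)) = 13

Expand innermost to outermost. Recall ⊕ takes the minimum of its arguments and ⊗ takes their sum. Working out the expression ((8 ⊗ 10) ⊗ (2 ⊕ -5)) gives 13.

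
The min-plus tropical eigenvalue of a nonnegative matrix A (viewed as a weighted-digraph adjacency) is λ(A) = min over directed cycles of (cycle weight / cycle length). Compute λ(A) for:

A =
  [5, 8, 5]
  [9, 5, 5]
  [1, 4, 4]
λ(A) = 3

Enumerate directed cycles and compute their means (weight / length). Sample:
  cycle 0 → 0: weight = 5, length = 1, mean = 5/1 ≈ 5.000
  cycle 1 → 1: weight = 5, length = 1, mean = 5/1 ≈ 5.000
  cycle 2 → 2: weight = 4, length = 1, mean = 4/1 ≈ 4.000
  cycle 0 → 1 → 0: weight = 17, length = 2, mean = 17/2 ≈ 8.500
  cycle 0 → 2 → 0: weight = 6, length = 2, mean = 6/2 ≈ 3.000
  cycle 1 → 0 → 1: weight = 17, length = 2, mean = 17/2 ≈ 8.500
Minimum mean = 3.000, attained e.g. along the cycle 0 → 2 → 0 with weight 6 and length 2. So λ(A) = 6/2 = 3.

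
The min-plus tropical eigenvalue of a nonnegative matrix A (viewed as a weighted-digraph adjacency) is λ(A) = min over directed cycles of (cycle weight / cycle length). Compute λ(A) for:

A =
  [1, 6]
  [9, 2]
λ(A) = 1

Enumerate directed cycles and compute their means (weight / length). Sample:
  cycle 0 → 0: weight = 1, length = 1, mean = 1/1 ≈ 1.000
  cycle 1 → 1: weight = 2, length = 1, mean = 2/1 ≈ 2.000
  cycle 0 → 1 → 0: weight = 15, length = 2, mean = 15/2 ≈ 7.500
  cycle 1 → 0 → 1: weight = 15, length = 2, mean = 15/2 ≈ 7.500
Minimum mean = 1.000, attained e.g. along the cycle 0 → 0 with weight 1 and length 1. So λ(A) = 1/1 = 1.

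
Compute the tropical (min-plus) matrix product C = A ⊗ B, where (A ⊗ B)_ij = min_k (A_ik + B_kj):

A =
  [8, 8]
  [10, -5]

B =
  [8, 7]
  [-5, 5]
A ⊗ B =
  [3, 13]
  [-10, 0]

Apply the min-plus product entry-by-entry:
  C[0][0] = min over k of (A[0][0] + B[0][0] = 8 + 8 = 16, A[0][1] + B[1][0] = 8 + -5 = 3) = 3 (attained at k = 1)
  C[0][1] = min over k of (A[0][0] + B[0][1] = 8 + 7 = 15, A[0][1] + B[1][1] = 8 + 5 = 13) = 13 (attained at k = 1)
  C[1][0] = min over k of (A[1][0] + B[0][0] = 10 + 8 = 18, A[1][1] + B[1][0] = -5 + -5 = -10) = -10 (attained at k = 1)
  C[1][1] = min over k of (A[1][0] + B[0][1] = 10 + 7 = 17, A[1][1] + B[1][1] = -5 + 5 = 0) = 0 (attained at k = 1)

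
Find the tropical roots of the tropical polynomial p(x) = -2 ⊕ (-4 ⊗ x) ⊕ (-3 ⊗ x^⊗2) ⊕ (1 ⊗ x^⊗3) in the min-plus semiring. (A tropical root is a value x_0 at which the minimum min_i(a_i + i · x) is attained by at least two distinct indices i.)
Roots: {-4, -1, 2}

Each tropical root is a break point of the lower envelope of the lines y = a_i + i · x (there are 4 lines, with slopes 0, 1, ..., 3). Only the lines that attain the minimum somewhere contribute to roots; other lines are dominated. Here the surviving (envelope) indices are i = 3, i = 2, i = 1, i = 0.
Intersections between consecutive envelope lines give the roots: for adjacent envelope indices i < j the intersection is x = (a_i − a_j) / (j − i). Reading off the sorted break points: {-4, -1, 2}.
Verification: at each break x_0, at least two indices attain the minimum of min_i(a_i + i · x_0).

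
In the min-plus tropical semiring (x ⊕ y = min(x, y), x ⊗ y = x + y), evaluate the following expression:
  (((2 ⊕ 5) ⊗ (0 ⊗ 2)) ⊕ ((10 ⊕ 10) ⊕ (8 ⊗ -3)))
(((2 ⊕ 5) ⊗ (0 ⊗ 2)) ⊕ ((10 ⊕ 10) ⊕ (8 ⊗ -3))) = 4

Expand innermost to outermost. Recall ⊕ takes the minimum of its arguments and ⊗ takes their sum. Working out the expression (((2 ⊕ 5) ⊗ (0 ⊗ 2)) ⊕ ((10 ⊕ 10) ⊕ (8 ⊗ -3))) gives 4.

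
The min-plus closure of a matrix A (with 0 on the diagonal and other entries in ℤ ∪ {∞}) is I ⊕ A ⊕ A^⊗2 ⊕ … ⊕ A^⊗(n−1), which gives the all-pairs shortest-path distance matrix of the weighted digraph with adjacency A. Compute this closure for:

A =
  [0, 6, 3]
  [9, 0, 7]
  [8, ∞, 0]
Closure =
  [0, 6, 3]
  [9, 0, 7]
  [8, 14, 0]

This is the Floyd-Warshall all-pairs shortest-path computation. For each intermediate vertex k = 0, 1, …, 2, update dist[i][j] ← min(dist[i][j], dist[i][k] + dist[k][j]). The final matrix gives, for each (i, j), the minimum total weight of any directed path from i to j (possibly empty when i = j).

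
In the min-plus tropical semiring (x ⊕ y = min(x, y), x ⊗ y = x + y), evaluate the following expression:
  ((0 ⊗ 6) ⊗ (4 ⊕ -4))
((0 ⊗ 6) ⊗ (4 ⊕ -4)) = 2

Expand innermost to outermost. Recall ⊕ takes the minimum of its arguments and ⊗ takes their sum. Working out the expression ((0 ⊗ 6) ⊗ (4 ⊕ -4)) gives 2.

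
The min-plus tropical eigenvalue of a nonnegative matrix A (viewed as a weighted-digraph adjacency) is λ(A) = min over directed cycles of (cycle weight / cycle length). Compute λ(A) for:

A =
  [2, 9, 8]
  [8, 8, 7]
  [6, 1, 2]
λ(A) = 2

Enumerate directed cycles and compute their means (weight / length). Sample:
  cycle 0 → 0: weight = 2, length = 1, mean = 2/1 ≈ 2.000
  cycle 1 → 1: weight = 8, length = 1, mean = 8/1 ≈ 8.000
  cycle 2 → 2: weight = 2, length = 1, mean = 2/1 ≈ 2.000
  cycle 0 → 1 → 0: weight = 17, length = 2, mean = 17/2 ≈ 8.500
  cycle 0 → 2 → 0: weight = 14, length = 2, mean = 14/2 ≈ 7.000
  cycle 1 → 0 → 1: weight = 17, length = 2, mean = 17/2 ≈ 8.500
Minimum mean = 2.000, attained e.g. along the cycle 0 → 0 with weight 2 and length 1. So λ(A) = 2/1 = 2.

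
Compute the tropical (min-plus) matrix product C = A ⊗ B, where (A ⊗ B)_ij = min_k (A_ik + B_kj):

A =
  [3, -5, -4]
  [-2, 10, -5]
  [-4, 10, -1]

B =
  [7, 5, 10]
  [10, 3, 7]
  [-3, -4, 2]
A ⊗ B =
  [-7, -8, -2]
  [-8, -9, -3]
  [-4, -5, 1]

Apply the min-plus product entry-by-entry:
  C[0][0] = min over k of (A[0][0] + B[0][0] = 3 + 7 = 10, A[0][1] + B[1][0] = -5 + 10 = 5, A[0][2] + B[2][0] = -4 + -3 = -7) = -7 (attained at k = 2)
  C[0][1] = min over k of (A[0][0] + B[0][1] = 3 + 5 = 8, A[0][1] + B[1][1] = -5 + 3 = -2, A[0][2] + B[2][1] = -4 + -4 = -8) = -8 (attained at k = 2)
  C[0][2] = min over k of (A[0][0] + B[0][2] = 3 + 10 = 13, A[0][1] + B[1][2] = -5 + 7 = 2, A[0][2] + B[2][2] = -4 + 2 = -2) = -2 (attained at k = 2)
  C[1][0] = min over k of (A[1][0] + B[0][0] = -2 + 7 = 5, A[1][1] + B[1][0] = 10 + 10 = 20, A[1][2] + B[2][0] = -5 + -3 = -8) = -8 (attained at k = 2)
  C[1][1] = min over k of (A[1][0] + B[0][1] = -2 + 5 = 3, A[1][1] + B[1][1] = 10 + 3 = 13, A[1][2] + B[2][1] = -5 + -4 = -9) = -9 (attained at k = 2)
  C[1][2] = min over k of (A[1][0] + B[0][2] = -2 + 10 = 8, A[1][1] + B[1][2] = 10 + 7 = 17, A[1][2] + B[2][2] = -5 + 2 = -3) = -3 (attained at k = 2)
  C[2][0] = min over k of (A[2][0] + B[0][0] = -4 + 7 = 3, A[2][1] + B[1][0] = 10 + 10 = 20, A[2][2] + B[2][0] = -1 + -3 = -4) = -4 (attained at k = 2)
  C[2][1] = min over k of (A[2][0] + B[0][1] = -4 + 5 = 1, A[2][1] + B[1][1] = 10 + 3 = 13, A[2][2] + B[2][1] = -1 + -4 = -5) = -5 (attained at k = 2)
  C[2][2] = min over k of (A[2][0] + B[0][2] = -4 + 10 = 6, A[2][1] + B[1][2] = 10 + 7 = 17, A[2][2] + B[2][2] = -1 + 2 = 1) = 1 (attained at k = 2)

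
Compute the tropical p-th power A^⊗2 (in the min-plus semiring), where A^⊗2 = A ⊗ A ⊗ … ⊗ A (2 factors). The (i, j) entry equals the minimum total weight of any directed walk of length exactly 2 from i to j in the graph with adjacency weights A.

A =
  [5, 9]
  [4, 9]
A^⊗2 =
  [10, 14]
  [9, 13]

Each entry (A^⊗2)_ij equals the minimum over all length-2 walks i = v_0 → v_1 → … → v_2 = j of Σ_t A[v_t][v_{t+1}]. For example, for (i, j) = (0, 1) we minimise over 2 possible intermediate vertex sequences; the minimum is 14, attained along the walk 0 → 0 → 1.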